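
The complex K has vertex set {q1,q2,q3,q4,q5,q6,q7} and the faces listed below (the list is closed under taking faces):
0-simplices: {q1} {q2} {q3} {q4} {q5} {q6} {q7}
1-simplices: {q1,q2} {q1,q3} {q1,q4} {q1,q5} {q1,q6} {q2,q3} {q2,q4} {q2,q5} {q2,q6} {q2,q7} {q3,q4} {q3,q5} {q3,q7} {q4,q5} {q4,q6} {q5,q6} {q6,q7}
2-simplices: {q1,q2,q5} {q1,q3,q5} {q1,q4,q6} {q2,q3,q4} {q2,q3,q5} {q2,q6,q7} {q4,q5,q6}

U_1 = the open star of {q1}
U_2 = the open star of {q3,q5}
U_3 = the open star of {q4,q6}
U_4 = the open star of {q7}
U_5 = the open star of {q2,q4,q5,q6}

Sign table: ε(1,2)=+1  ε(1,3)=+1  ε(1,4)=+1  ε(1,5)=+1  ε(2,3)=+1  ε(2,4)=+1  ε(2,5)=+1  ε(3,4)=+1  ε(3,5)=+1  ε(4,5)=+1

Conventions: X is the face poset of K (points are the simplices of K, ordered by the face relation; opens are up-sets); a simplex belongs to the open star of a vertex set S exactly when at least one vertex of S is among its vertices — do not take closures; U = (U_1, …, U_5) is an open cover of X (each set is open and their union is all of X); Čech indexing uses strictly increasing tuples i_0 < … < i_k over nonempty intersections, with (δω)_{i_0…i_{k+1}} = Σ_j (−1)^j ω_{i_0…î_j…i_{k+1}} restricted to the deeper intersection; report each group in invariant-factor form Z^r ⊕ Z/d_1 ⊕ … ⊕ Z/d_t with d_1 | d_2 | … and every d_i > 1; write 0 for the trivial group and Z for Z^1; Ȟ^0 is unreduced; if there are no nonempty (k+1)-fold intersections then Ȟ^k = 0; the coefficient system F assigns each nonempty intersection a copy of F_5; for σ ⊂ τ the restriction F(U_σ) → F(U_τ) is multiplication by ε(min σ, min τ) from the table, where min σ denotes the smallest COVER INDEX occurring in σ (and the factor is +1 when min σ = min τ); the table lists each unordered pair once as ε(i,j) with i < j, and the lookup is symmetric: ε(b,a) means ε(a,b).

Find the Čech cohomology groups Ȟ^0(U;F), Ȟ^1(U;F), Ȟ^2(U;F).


nerve simplices:
  U1={{q1},{q1,q2},{q1,q3},{q1,q4},{q1,q5},{q1,q6},{q1,q2,q5},{q1,q3,q5},{q1,q4,q6}} U2={{q3},{q5},{q1,q3},{q1,q5},{q2,q3},{q2,q5},{q3,q4},{q3,q5},{q3,q7},{q4,q5},{q5,q6},{q1,q2,q5},{q1,q3,q5},{q2,q3,q4},{q2,q3,q5},{q4,q5,q6}} U3={{q4},{q6},{q1,q4},{q1,q6},{q2,q4},{q2,q6},{q3,q4},{q4,q5},{q4,q6},{q5,q6},{q6,q7},{q1,q4,q6},{q2,q3,q4},{q2,q6,q7},{q4,q5,q6}} U4={{q7},{q2,q7},{q3,q7},{q6,q7},{q2,q6,q7}} U5={{q2},{q4},{q5},{q6},{q1,q2},{q1,q4},{q1,q5},{q1,q6},{q2,q3},{q2,q4},{q2,q5},{q2,q6},{q2,q7},{q3,q4},{q3,q5},{q4,q5},{q4,q6},{q5,q6},{q6,q7},{q1,q2,q5},{q1,q3,q5},{q1,q4,q6},{q2,q3,q4},{q2,q3,q5},{q2,q6,q7},{q4,q5,q6}}
  U12={{q1,q3},{q1,q5},{q1,q2,q5},{q1,q3,q5}} U13={{q1,q4},{q1,q6},{q1,q4,q6}} U15={{q1,q2},{q1,q4},{q1,q5},{q1,q6},{q1,q2,q5},{q1,q3,q5},{q1,q4,q6}} U23={{q3,q4},{q4,q5},{q5,q6},{q2,q3,q4},{q4,q5,q6}} U24={{q3,q7}} U25={{q5},{q1,q5},{q2,q3},{q2,q5},{q3,q4},{q3,q5},{q4,q5},{q5,q6},{q1,q2,q5},{q1,q3,q5},{q2,q3,q4},{q2,q3,q5},{q4,q5,q6}} U34={{q6,q7},{q2,q6,q7}} U35={{q4},{q6},{q1,q4},{q1,q6},{q2,q4},{q2,q6},{q3,q4},{q4,q5},{q4,q6},{q5,q6},{q6,q7},{q1,q4,q6},{q2,q3,q4},{q2,q6,q7},{q4,q5,q6}} U45={{q2,q7},{q6,q7},{q2,q6,q7}}
  U125={{q1,q5},{q1,q2,q5},{q1,q3,q5}} U135={{q1,q4},{q1,q6},{q1,q4,q6}} U235={{q3,q4},{q4,q5},{q5,q6},{q2,q3,q4},{q4,q5,q6}} U345={{q6,q7},{q2,q6,q7}}
C dims 5,9,4; δ0: rk_F5 4; δ1: rk_F5 4
degree 0: 5−4−0 = 1 → Ȟ^0 ≅ Z/5
degree 1: 9−4−4 = 1 → Ȟ^1 ≅ Z/5
degree 2: 4−0−4 = 0 → Ȟ^2 ≅ 0

Ȟ^0 = Z/5,  Ȟ^1 = Z/5,  Ȟ^2 = 0


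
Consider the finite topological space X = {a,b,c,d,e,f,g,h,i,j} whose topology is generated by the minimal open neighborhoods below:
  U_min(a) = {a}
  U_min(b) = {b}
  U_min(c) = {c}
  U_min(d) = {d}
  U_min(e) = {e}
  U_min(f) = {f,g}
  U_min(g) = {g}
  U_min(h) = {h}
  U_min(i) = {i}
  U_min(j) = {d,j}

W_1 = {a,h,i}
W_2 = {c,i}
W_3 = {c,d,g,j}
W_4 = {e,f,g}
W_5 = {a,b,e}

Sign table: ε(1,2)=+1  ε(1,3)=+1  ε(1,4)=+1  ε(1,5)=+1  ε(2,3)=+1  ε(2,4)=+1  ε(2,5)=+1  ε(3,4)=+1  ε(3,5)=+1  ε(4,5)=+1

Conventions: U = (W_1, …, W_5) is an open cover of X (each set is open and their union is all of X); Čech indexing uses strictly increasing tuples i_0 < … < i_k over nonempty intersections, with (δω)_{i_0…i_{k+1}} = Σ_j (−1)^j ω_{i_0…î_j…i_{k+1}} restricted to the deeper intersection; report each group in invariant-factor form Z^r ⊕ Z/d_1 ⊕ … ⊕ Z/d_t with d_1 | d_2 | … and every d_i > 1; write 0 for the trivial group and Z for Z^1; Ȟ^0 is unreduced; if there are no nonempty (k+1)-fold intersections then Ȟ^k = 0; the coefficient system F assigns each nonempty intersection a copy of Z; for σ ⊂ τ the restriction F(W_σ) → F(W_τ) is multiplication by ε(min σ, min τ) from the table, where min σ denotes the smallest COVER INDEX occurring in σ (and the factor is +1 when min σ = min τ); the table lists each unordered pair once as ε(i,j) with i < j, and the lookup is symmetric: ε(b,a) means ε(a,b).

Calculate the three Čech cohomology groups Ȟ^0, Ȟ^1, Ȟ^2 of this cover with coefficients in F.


Ȟ^0(U;F) ≅ Z; Ȟ^1(U;F) ≅ Z; Ȟ^2(U;F) ≅ 0

intersection data:
  W12={i} W15={a} W23={c} W34={g} W45={e}
C dims 5,5; δ0: rk 4, SNF 1^4
Ȟ^0 = (5 − 4) − 0 = 1, so Ȟ^0 ≅ Z
Ȟ^1 = (5 − 0) − 4 = 1, so Ȟ^1 ≅ Z
Ȟ^2 = (0 − 0) − 0 = 0, so Ȟ^2 ≅ 0


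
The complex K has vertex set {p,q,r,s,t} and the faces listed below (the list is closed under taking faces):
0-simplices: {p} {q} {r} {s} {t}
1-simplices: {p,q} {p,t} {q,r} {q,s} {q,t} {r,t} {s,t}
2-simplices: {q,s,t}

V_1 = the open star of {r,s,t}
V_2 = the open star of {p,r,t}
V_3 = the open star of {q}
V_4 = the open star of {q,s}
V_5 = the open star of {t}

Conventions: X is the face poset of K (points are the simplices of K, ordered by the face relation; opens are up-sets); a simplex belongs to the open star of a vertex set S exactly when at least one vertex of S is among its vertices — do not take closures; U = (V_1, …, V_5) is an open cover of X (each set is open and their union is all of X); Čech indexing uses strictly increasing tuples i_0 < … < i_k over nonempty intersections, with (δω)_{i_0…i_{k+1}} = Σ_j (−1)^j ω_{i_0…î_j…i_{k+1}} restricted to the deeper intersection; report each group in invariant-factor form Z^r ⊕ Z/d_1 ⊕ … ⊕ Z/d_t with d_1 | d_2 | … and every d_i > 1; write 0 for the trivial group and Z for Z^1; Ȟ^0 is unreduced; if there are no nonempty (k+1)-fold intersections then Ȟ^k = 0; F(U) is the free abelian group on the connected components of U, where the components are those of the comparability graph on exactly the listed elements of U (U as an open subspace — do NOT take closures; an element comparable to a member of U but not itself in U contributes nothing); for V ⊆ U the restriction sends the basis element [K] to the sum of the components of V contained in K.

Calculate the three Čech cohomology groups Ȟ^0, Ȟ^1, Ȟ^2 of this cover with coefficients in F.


Ȟ^0 = Z; Ȟ^1 = Z^2; Ȟ^2 = 0

intersection data:
  V1={{r},{s},{t},{p,t},{q,r},{q,s},{q,t},{r,t},{s,t},{q,s,t}} V2={{p},{r},{t},{p,q},{p,t},{q,r},{q,t},{r,t},{s,t},{q,s,t}} V3={{q},{p,q},{q,r},{q,s},{q,t},{q,s,t}} V4={{q},{s},{p,q},{q,r},{q,s},{q,t},{s,t},{q,s,t}} V5={{t},{p,t},{q,t},{r,t},{s,t},{q,s,t}}
  V12={{r},{t},{p,t},{q,r},{q,t},{r,t},{s,t},{q,s,t}} V13={{q,r},{q,s},{q,t},{q,s,t}} V14={{s},{q,r},{q,s},{q,t},{s,t},{q,s,t}} V15={{t},{p,t},{q,t},{r,t},{s,t},{q,s,t}} V23={{p,q},{q,r},{q,t},{q,s,t}} V24={{p,q},{q,r},{q,t},{s,t},{q,s,t}} V25={{t},{p,t},{q,t},{r,t},{s,t},{q,s,t}} V34={{q},{p,q},{q,r},{q,s},{q,t},{q,s,t}} V35={{q,t},{q,s,t}} V45={{q,t},{s,t},{q,s,t}}
  V123={{q,r},{q,t},{q,s,t}} V124={{q,r},{q,t},{s,t},{q,s,t}} V125={{t},{p,t},{q,t},{r,t},{s,t},{q,s,t}} V134={{q,r},{q,s},{q,t},{q,s,t}} V135={{q,t},{q,s,t}} V145={{q,t},{s,t},{q,s,t}} V234={{p,q},{q,r},{q,t},{q,s,t}} V235={{q,t},{q,s,t}} V245={{q,t},{s,t},{q,s,t}} V345={{q,t},{q,s,t}}
  V1234={{q,r},{q,t},{q,s,t}} V1235={{q,t},{q,s,t}} V1245={{q,t},{s,t},{q,s,t}} V1345={{q,t},{q,s,t}} V2345={{q,t},{q,s,t}}
  V12345={{q,t},{q,s,t}}
components per intersection:
  V1: {{r},{s},{t},{p,t},{q,r},{q,s},{q,t},{r,t},{s,t},{q,s,t}}
  V2: {{p},{r},{t},{p,q},{p,t},{q,r},{q,t},{r,t},{s,t},{q,s,t}}
  V3: {{q},{p,q},{q,r},{q,s},{q,t},{q,s,t}}
  V4: {{q},{s},{p,q},{q,r},{q,s},{q,t},{s,t},{q,s,t}}
  V5: {{t},{p,t},{q,t},{r,t},{s,t},{q,s,t}}
  V12: {{r},{t},{p,t},{q,r},{q,t},{r,t},{s,t},{q,s,t}}
  V13: {{q,r}} {{q,s},{q,t},{q,s,t}}
  V14: {{s},{q,s},{q,t},{s,t},{q,s,t}} {{q,r}}
  V15: {{t},{p,t},{q,t},{r,t},{s,t},{q,s,t}}
  V23: {{p,q}} {{q,r}} {{q,t},{q,s,t}}
  V24: {{p,q}} {{q,r}} {{q,t},{s,t},{q,s,t}}
  V25: {{t},{p,t},{q,t},{r,t},{s,t},{q,s,t}}
  V34: {{q},{p,q},{q,r},{q,s},{q,t},{q,s,t}}
  V35: {{q,t},{q,s,t}}
  V45: {{q,t},{s,t},{q,s,t}}
  V123: {{q,r}} {{q,t},{q,s,t}}
  V124: {{q,r}} {{q,t},{s,t},{q,s,t}}
  V125: {{t},{p,t},{q,t},{r,t},{s,t},{q,s,t}}
  V134: {{q,r}} {{q,s},{q,t},{q,s,t}}
  V135: {{q,t},{q,s,t}}
  V145: {{q,t},{s,t},{q,s,t}}
  V234: {{p,q}} {{q,r}} {{q,t},{q,s,t}}
  V235: {{q,t},{q,s,t}}
  V245: {{q,t},{s,t},{q,s,t}}
  V345: {{q,t},{q,s,t}}
  V1234: {{q,r}} {{q,t},{q,s,t}}
  V1235: {{q,t},{q,s,t}}
  V1245: {{q,t},{s,t},{q,s,t}}
  V1345: {{q,t},{q,s,t}}
  V2345: {{q,t},{q,s,t}}
  V12345: {{q,t},{q,s,t}}
C dims 5,16,15,6; δ0: rk 4, SNF 1^4; δ1: rk 10, SNF 1^10; δ2: rk 5, SNF 1^5
Ȟ^0 = (5 − 4) − 0 = 1, so Ȟ^0 ≅ Z
Ȟ^1 = (16 − 10) − 4 = 2, so Ȟ^1 ≅ Z^2
Ȟ^2 = (15 − 5) − 10 = 0, so Ȟ^2 ≅ 0


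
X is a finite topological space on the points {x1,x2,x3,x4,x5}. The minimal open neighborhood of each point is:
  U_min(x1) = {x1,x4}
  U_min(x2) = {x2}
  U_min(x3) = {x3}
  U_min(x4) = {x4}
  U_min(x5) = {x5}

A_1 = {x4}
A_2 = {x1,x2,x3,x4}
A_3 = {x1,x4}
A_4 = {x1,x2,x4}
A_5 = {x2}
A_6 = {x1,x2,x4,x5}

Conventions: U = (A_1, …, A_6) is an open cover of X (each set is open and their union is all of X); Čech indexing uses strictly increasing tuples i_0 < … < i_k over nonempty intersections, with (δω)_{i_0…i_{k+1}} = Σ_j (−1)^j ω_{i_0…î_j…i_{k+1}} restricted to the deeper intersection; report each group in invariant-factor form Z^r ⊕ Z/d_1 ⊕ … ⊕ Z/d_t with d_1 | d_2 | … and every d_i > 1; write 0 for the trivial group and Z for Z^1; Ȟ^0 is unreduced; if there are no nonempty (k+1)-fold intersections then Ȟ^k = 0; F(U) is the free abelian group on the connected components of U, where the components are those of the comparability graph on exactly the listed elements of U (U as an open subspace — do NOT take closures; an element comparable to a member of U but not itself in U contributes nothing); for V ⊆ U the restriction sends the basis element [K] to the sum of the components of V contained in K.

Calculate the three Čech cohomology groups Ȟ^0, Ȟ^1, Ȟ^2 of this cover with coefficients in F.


Ȟ^0 = Z^4; Ȟ^1 = 0; Ȟ^2 = 0

nonempty overlaps:
  A12={x4} A13={x4} A14={x4} A16={x4} A23={x1,x4} A24={x1,x2,x4} A25={x2} A26={x1,x2,x4} A34={x1,x4} A36={x1,x4} A45={x2} A46={x1,x2,x4} A56={x2}
  A123={x4} A124={x4} A126={x4} A134={x4} A136={x4} A146={x4} A234={x1,x4} A236={x1,x4} A245={x2} A246={x1,x2,x4} A256={x2} A346={x1,x4} A456={x2}
  A1234={x4} A1236={x4} A1246={x4} A1346={x4} A2346={x1,x4} A2456={x2}
  A12346={x4}
components per intersection:
  A1: {x4}
  A2: {x1,x4} {x2} {x3}
  A3: {x1,x4}
  A4: {x1,x4} {x2}
  A5: {x2}
  A6: {x1,x4} {x2} {x5}
  A12: {x4}
  A13: {x4}
  A14: {x4}
  A16: {x4}
  A23: {x1,x4}
  A24: {x1,x4} {x2}
  A25: {x2}
  A26: {x1,x4} {x2}
  A34: {x1,x4}
  A36: {x1,x4}
  A45: {x2}
  A46: {x1,x4} {x2}
  A56: {x2}
  A123: {x4}
  A124: {x4}
  A126: {x4}
  A134: {x4}
  A136: {x4}
  A146: {x4}
  A234: {x1,x4}
  A236: {x1,x4}
  A245: {x2}
  A246: {x1,x4} {x2}
  A256: {x2}
  A346: {x1,x4}
  A456: {x2}
  A1234: {x4}
  A1236: {x4}
  A1246: {x4}
  A1346: {x4}
  A2346: {x1,x4}
  A2456: {x2}
  A12346: {x4}
C dims 11,16,14,6; δ0: rk 7, SNF 1^7; δ1: rk 9, SNF 1^9; δ2: rk 5, SNF 1^5
degree 0: 11−7−0 = 4 → Ȟ^0 ≅ Z^4
degree 1: 16−9−7 = 0 → Ȟ^1 ≅ 0
degree 2: 14−5−9 = 0 → Ȟ^2 ≅ 0


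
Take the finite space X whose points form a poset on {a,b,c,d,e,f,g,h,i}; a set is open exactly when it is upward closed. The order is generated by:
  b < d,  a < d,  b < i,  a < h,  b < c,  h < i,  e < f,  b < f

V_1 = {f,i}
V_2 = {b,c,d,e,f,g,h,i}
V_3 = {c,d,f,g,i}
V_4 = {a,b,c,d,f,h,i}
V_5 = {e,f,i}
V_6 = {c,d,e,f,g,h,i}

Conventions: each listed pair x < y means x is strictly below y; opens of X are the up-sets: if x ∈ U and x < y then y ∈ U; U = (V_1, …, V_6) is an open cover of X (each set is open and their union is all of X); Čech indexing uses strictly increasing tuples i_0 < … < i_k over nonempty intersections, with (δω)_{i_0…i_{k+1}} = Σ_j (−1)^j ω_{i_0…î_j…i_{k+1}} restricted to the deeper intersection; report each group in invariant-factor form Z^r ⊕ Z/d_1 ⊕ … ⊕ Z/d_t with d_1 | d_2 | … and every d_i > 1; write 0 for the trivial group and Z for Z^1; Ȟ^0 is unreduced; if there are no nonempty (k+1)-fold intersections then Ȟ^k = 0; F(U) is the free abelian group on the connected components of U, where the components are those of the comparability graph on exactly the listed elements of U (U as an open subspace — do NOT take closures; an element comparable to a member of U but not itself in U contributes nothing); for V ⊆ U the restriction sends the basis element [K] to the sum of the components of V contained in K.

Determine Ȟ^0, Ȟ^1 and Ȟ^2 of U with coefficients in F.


nerve of the cover:
  V12={f,i} V13={f,i} V14={f,i} V15={f,i} V16={f,i} V23={c,d,f,g,i} V24={b,c,d,f,h,i} V25={e,f,i} V26={c,d,e,f,g,h,i} V34={c,d,f,i} V35={f,i} V36={c,d,f,g,i} V45={f,i} V46={c,d,f,h,i} V56={e,f,i}
  V123={f,i} V124={f,i} V125={f,i} V126={f,i} V134={f,i} V135={f,i} V136={f,i} V145={f,i} V146={f,i} V156={f,i} V234={c,d,f,i} V235={f,i} V236={c,d,f,g,i} V245={f,i} V246={c,d,f,h,i} V256={e,f,i} V345={f,i} V346={c,d,f,i} V356={f,i} V456={f,i}
  V1234={f,i} V1235={f,i} V1236={f,i} V1245={f,i} V1246={f,i} V1256={f,i} V1345={f,i} V1346={f,i} V1356={f,i} V1456={f,i} V2345={f,i} V2346={c,d,f,i} V2356={f,i} V2456={f,i} V3456={f,i}
  V12345={f,i} V12346={f,i} V12356={f,i} V12456={f,i} V13456={f,i} V23456={f,i}
  V123456={f,i}
components per intersection:
  V1: {f} {i}
  V2: {b,c,d,e,f,h,i} {g}
  V3: {c} {d} {f} {g} {i}
  V4: {a,b,c,d,f,h,i}
  V5: {e,f} {i}
  V6: {c} {d} {e,f} {g} {h,i}
  V12: {f} {i}
  V13: {f} {i}
  V14: {f} {i}
  V15: {f} {i}
  V16: {f} {i}
  V23: {c} {d} {f} {g} {i}
  V24: {b,c,d,f,h,i}
  V25: {e,f} {i}
  V26: {c} {d} {e,f} {g} {h,i}
  V34: {c} {d} {f} {i}
  V35: {f} {i}
  V36: {c} {d} {f} {g} {i}
  V45: {f} {i}
  V46: {c} {d} {f} {h,i}
  V56: {e,f} {i}
  V123: {f} {i}
  V124: {f} {i}
  V125: {f} {i}
  V126: {f} {i}
  V134: {f} {i}
  V135: {f} {i}
  V136: {f} {i}
  V145: {f} {i}
  V146: {f} {i}
  V156: {f} {i}
  V234: {c} {d} {f} {i}
  V235: {f} {i}
  V236: {c} {d} {f} {g} {i}
  V245: {f} {i}
  V246: {c} {d} {f} {h,i}
  V256: {e,f} {i}
  V345: {f} {i}
  V346: {c} {d} {f} {i}
  V356: {f} {i}
  V456: {f} {i}
  V1234: {f} {i}
  V1235: {f} {i}
  V1236: {f} {i}
  V1245: {f} {i}
  V1246: {f} {i}
  V1256: {f} {i}
  V1345: {f} {i}
  V1346: {f} {i}
  V1356: {f} {i}
  V1456: {f} {i}
  V2345: {f} {i}
  V2346: {c} {d} {f} {i}
  V2356: {f} {i}
  V2456: {f} {i}
  V3456: {f} {i}
  V12345: {f} {i}
  V12346: {f} {i}
  V12356: {f} {i}
  V12456: {f} {i}
  V13456: {f} {i}
  V23456: {f} {i}
  V123456: {f} {i}
C dims 17,42,49,32; δ0: rk 15, SNF 1^15; δ1: rk 27, SNF 1^27; δ2: rk 22, SNF 1^22
Ȟ^0 = (17 − 15) − 0 = 2, so Ȟ^0 ≅ Z^2
Ȟ^1 = (42 − 27) − 15 = 0, so Ȟ^1 ≅ 0
Ȟ^2 = (49 − 22) − 27 = 0, so Ȟ^2 ≅ 0

Ȟ^0(U;F) ≅ Z^2, Ȟ^1(U;F) ≅ 0, Ȟ^2(U;F) ≅ 0


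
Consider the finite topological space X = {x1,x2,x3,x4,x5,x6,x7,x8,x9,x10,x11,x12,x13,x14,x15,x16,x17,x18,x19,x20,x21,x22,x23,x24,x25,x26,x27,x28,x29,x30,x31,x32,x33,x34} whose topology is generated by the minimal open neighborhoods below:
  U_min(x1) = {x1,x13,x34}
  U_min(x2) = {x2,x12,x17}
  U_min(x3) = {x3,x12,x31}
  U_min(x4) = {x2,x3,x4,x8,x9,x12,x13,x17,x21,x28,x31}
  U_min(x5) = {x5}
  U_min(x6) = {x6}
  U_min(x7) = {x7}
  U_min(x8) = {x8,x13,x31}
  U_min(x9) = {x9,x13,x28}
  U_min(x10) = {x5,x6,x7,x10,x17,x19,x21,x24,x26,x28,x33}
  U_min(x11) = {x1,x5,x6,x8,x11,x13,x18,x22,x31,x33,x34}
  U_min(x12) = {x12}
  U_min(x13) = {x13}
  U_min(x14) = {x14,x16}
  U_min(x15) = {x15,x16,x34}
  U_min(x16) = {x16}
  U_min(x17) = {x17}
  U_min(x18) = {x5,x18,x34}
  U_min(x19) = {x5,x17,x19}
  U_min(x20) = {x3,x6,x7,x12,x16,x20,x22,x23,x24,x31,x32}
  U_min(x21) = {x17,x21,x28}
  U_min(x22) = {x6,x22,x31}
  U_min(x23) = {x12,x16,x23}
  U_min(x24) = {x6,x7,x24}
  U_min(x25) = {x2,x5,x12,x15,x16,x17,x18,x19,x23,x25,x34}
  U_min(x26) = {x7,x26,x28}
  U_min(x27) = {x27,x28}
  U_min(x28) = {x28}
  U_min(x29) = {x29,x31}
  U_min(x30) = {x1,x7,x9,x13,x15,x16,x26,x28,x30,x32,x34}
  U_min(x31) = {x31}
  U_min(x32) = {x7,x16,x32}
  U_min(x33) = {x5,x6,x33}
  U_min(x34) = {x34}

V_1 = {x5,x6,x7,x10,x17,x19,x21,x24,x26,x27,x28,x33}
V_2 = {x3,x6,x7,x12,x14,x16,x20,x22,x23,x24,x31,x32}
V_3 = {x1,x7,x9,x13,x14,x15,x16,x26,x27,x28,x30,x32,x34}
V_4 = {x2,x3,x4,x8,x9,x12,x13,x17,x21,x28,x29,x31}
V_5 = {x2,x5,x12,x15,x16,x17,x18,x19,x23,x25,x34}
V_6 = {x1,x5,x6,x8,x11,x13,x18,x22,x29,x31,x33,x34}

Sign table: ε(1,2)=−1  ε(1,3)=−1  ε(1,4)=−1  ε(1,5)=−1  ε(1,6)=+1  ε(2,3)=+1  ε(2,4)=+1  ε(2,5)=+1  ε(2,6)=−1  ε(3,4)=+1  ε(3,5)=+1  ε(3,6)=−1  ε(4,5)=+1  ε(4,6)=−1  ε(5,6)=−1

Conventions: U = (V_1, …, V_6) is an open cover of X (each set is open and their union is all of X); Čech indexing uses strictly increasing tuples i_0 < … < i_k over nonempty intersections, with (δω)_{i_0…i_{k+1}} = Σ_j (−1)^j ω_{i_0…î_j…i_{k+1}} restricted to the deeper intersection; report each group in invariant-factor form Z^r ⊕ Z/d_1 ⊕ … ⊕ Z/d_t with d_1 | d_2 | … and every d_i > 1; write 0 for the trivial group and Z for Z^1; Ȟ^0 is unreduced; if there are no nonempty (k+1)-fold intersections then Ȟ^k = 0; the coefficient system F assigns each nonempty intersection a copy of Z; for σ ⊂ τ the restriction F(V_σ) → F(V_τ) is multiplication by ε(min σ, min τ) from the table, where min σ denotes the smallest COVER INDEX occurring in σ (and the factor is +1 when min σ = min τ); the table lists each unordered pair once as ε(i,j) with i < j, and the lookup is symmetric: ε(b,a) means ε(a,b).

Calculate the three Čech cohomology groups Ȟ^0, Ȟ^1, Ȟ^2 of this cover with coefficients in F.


nerve simplices:
  V12={x6,x7,x24} V13={x7,x26,x27,x28} V14={x17,x21,x28} V15={x5,x17,x19} V16={x5,x6,x33} V23={x7,x14,x16,x32} V24={x3,x12,x31} V25={x12,x16,x23} V26={x6,x22,x31} V34={x9,x13,x28} V35={x15,x16,x34} V36={x1,x13,x34} V45={x2,x12,x17} V46={x8,x13,x29,x31} V56={x5,x18,x34}
  V123={x7} V126={x6} V134={x28} V145={x17} V156={x5} V235={x16} V245={x12} V246={x31} V346={x13} V356={x34}
C dims 6,15,10; δ0: rk 5, SNF 1^5; δ1: rk 10, SNF 1^9·2
degree 0: 6−5−0 = 1 → Ȟ^0 ≅ Z
degree 1: 15−10−5 = 0 → Ȟ^1 ≅ 0
degree 2: 10−0−10 = 0 plus torsion [2] → Ȟ^2 ≅ Z/2

Ȟ^0 ≅ Z,  Ȟ^1 ≅ 0,  Ȟ^2 ≅ Z/2


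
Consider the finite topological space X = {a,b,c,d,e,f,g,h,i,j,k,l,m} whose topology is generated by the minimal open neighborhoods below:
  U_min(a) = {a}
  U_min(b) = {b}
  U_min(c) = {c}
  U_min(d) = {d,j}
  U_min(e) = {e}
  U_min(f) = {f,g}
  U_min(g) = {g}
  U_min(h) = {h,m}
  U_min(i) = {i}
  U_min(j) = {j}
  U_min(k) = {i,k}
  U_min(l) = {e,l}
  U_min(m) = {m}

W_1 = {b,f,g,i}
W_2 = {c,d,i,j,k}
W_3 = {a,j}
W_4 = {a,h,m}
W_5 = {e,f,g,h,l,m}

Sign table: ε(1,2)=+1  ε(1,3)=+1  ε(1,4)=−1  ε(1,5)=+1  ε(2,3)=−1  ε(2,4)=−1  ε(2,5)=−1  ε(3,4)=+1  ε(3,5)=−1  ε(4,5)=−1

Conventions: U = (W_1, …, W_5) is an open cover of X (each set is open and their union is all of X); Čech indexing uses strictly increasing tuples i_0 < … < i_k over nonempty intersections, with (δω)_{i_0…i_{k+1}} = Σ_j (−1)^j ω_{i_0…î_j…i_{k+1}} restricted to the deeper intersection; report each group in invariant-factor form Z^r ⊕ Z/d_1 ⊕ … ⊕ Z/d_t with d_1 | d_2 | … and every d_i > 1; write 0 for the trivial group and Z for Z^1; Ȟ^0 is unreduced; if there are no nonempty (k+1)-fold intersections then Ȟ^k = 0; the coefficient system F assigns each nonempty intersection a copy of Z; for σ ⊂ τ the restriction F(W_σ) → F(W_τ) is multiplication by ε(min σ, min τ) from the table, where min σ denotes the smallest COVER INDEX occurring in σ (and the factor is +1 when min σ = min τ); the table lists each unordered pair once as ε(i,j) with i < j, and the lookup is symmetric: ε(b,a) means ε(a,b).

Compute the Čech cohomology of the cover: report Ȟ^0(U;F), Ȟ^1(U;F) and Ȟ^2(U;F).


cover nerve:
  W12={i} W15={f,g} W23={j} W34={a} W45={h,m}
C dims 5,5; δ0: rk 4, SNF 1^4
Ȟ^0: (5−4)−0=1 ⇒ Z
Ȟ^1: (5−0)−4=1 ⇒ Z
Ȟ^2: (0−0)−0=0 ⇒ 0

Ȟ^0 ≅ Z,  Ȟ^1 ≅ Z,  Ȟ^2 ≅ 0


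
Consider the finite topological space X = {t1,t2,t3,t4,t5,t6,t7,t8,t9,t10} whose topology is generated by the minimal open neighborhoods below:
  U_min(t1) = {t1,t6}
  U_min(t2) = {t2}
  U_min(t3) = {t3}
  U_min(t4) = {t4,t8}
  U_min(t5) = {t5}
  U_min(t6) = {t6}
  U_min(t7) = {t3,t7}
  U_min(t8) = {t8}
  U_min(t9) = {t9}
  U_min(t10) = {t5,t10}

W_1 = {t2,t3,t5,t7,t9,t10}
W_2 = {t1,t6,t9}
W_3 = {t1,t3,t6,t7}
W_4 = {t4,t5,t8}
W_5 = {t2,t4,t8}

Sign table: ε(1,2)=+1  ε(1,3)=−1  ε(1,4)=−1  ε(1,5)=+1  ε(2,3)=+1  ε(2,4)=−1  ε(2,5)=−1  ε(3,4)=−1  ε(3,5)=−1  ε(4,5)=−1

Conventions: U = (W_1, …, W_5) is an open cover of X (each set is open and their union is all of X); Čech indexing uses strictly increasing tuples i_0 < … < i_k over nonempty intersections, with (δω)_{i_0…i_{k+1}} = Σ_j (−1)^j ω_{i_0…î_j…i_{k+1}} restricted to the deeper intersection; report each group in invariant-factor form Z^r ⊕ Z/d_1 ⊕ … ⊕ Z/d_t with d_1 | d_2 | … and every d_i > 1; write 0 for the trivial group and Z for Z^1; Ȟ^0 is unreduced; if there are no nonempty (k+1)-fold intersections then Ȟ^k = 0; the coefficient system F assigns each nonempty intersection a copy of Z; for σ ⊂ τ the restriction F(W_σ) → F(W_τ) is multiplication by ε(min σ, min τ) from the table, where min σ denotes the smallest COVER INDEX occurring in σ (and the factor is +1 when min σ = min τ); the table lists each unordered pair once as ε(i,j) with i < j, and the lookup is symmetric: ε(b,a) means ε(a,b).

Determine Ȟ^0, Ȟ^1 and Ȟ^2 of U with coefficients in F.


nerve of the cover:
  W12={t9} W13={t3,t7} W14={t5} W15={t2} W23={t1,t6} W45={t4,t8}
C dims 5,6; δ0: rk 5, SNF 1^4·2
Ȟ^0 = (5 − 5) − 0 = 0, so Ȟ^0 ≅ 0
Ȟ^1 = (6 − 0) − 5 = 1 plus torsion [2], so Ȟ^1 ≅ Z ⊕ Z/2
Ȟ^2 = (0 − 0) − 0 = 0, so Ȟ^2 ≅ 0

Ȟ^0 ≅ 0, Ȟ^1 ≅ Z ⊕ Z/2, Ȟ^2 ≅ 0


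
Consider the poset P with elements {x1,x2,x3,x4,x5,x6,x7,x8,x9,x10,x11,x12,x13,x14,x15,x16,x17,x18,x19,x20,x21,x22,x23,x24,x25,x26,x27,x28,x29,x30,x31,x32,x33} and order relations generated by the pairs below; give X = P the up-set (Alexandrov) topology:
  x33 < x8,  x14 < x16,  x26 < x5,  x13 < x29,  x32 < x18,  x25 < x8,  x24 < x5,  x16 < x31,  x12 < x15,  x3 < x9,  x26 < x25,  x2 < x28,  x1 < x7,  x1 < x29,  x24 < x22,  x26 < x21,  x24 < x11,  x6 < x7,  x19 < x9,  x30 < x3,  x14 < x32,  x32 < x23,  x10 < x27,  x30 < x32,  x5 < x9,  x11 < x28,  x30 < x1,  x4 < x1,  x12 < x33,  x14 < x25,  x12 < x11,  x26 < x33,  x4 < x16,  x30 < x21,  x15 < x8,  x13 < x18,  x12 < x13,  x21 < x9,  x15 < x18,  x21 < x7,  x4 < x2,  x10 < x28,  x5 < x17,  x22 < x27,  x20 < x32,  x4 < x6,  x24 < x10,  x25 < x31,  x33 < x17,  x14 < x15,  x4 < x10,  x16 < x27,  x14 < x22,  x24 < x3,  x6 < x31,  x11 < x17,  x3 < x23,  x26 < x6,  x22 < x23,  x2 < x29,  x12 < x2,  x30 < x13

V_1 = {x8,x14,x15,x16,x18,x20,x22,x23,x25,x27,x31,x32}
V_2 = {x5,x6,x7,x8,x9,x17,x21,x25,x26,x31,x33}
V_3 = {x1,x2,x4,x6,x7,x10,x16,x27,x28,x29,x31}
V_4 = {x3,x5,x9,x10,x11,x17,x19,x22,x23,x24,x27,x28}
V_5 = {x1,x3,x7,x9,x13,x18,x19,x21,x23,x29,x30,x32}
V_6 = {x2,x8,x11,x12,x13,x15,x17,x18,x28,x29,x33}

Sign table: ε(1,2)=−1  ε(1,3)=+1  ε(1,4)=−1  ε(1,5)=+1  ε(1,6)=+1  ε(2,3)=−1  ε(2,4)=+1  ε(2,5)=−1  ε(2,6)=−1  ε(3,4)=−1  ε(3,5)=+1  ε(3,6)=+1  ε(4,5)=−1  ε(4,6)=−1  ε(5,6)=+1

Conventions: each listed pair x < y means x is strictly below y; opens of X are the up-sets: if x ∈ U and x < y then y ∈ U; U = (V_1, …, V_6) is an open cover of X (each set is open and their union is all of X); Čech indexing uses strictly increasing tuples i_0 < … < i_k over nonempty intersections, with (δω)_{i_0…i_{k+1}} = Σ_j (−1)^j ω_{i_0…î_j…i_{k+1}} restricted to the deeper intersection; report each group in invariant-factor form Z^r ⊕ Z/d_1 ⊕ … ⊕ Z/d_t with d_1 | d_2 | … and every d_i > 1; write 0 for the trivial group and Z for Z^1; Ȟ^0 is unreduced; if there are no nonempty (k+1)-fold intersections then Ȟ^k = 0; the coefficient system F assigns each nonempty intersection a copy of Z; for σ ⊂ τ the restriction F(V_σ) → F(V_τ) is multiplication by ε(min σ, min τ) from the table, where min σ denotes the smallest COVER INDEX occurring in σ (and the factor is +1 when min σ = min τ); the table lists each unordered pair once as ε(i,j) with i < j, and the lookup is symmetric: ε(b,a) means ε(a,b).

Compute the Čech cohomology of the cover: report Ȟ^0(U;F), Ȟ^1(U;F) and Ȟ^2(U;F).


intersection data:
  V12={x8,x25,x31} V13={x16,x27,x31} V14={x22,x23,x27} V15={x18,x23,x32} V16={x8,x15,x18} V23={x6,x7,x31} V24={x5,x9,x17} V25={x7,x9,x21} V26={x8,x17,x33} V34={x10,x27,x28} V35={x1,x7,x29} V36={x2,x28,x29} V45={x3,x9,x19,x23} V46={x11,x17,x28} V56={x13,x18,x29}
  V123={x31} V126={x8} V134={x27} V145={x23} V156={x18} V235={x7} V245={x9} V246={x17} V346={x28} V356={x29}
C dims 6,15,10; δ0: rk 5, SNF 1^5; δ1: rk 10, SNF 1^9·2
Ȟ^0 = (6 − 5) − 0 = 1, so Ȟ^0 ≅ Z
Ȟ^1 = (15 − 10) − 5 = 0, so Ȟ^1 ≅ 0
Ȟ^2 = (10 − 0) − 10 = 0 plus torsion [2], so Ȟ^2 ≅ Z/2

Ȟ^0 ≅ Z, Ȟ^1 ≅ 0, Ȟ^2 ≅ Z/2


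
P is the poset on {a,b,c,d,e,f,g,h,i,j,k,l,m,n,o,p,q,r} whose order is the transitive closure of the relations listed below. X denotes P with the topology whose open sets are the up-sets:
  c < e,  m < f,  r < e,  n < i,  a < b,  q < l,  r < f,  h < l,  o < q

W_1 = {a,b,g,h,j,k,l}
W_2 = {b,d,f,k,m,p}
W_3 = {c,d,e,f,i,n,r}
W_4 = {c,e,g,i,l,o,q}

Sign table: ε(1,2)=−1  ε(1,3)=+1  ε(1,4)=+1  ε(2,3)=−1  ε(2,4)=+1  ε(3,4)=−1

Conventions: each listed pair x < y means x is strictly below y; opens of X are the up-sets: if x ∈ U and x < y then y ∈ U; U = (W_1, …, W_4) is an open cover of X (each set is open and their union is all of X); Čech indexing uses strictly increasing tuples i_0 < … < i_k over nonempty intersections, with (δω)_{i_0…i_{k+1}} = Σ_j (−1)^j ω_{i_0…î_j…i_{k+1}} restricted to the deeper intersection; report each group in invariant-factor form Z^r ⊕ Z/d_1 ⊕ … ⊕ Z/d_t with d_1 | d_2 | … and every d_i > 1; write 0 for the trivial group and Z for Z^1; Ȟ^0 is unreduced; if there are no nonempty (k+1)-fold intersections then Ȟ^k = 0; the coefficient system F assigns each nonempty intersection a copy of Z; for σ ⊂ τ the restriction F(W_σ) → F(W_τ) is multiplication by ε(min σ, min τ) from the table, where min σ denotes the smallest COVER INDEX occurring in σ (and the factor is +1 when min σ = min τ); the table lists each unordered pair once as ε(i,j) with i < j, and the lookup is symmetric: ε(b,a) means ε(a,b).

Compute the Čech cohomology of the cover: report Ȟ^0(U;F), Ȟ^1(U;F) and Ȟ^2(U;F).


Ȟ^0 ≅ 0; Ȟ^1 ≅ Z/2; Ȟ^2 ≅ 0

intersection data:
  W12={b,k} W14={g,l} W23={d,f} W34={c,e,i}
C dims 4,4; δ0: rk 4, SNF 1^3·2
Ȟ^0 = (4 − 4) − 0 = 0, so Ȟ^0 ≅ 0
Ȟ^1 = (4 − 0) − 4 = 0 plus torsion [2], so Ȟ^1 ≅ Z/2
Ȟ^2 = (0 − 0) − 0 = 0, so Ȟ^2 ≅ 0


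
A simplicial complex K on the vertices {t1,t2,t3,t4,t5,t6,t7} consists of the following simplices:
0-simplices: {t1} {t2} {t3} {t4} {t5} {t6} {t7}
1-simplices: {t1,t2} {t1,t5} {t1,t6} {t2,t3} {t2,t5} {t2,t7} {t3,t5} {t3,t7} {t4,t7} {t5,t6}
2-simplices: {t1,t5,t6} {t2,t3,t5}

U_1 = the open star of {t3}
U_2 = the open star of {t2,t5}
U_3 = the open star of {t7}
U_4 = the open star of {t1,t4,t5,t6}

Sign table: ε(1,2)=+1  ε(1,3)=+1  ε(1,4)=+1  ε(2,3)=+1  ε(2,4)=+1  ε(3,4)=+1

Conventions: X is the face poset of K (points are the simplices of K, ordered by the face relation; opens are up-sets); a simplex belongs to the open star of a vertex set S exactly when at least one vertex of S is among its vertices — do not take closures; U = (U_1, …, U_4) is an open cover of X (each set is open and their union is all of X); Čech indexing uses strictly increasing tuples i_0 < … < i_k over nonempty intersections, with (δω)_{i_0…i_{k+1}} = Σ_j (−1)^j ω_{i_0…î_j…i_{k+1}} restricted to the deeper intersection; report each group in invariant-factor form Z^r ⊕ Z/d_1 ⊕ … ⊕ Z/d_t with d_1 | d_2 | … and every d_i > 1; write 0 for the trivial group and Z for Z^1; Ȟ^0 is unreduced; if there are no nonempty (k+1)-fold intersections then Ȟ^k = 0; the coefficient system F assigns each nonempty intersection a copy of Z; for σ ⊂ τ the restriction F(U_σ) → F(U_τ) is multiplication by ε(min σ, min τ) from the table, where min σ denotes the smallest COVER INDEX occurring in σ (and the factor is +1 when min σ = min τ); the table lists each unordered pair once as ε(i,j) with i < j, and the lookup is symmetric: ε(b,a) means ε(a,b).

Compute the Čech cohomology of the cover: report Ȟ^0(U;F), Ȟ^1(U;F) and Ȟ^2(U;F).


Ȟ^0(U;F) ≅ Z, Ȟ^1(U;F) ≅ Z^2, Ȟ^2(U;F) ≅ 0

cover nerve:
  U1={{t3},{t2,t3},{t3,t5},{t3,t7},{t2,t3,t5}} U2={{t2},{t5},{t1,t2},{t1,t5},{t2,t3},{t2,t5},{t2,t7},{t3,t5},{t5,t6},{t1,t5,t6},{t2,t3,t5}} U3={{t7},{t2,t7},{t3,t7},{t4,t7}} U4={{t1},{t4},{t5},{t6},{t1,t2},{t1,t5},{t1,t6},{t2,t5},{t3,t5},{t4,t7},{t5,t6},{t1,t5,t6},{t2,t3,t5}}
  U12={{t2,t3},{t3,t5},{t2,t3,t5}} U13={{t3,t7}} U14={{t3,t5},{t2,t3,t5}} U23={{t2,t7}} U24={{t5},{t1,t2},{t1,t5},{t2,t5},{t3,t5},{t5,t6},{t1,t5,t6},{t2,t3,t5}} U34={{t4,t7}}
  U124={{t3,t5},{t2,t3,t5}}
C dims 4,6,1; δ0: rk 3, SNF 1^3; δ1: rk 1, SNF 1^1
Ȟ^0: (4−3)−0=1 ⇒ Z
Ȟ^1: (6−1)−3=2 ⇒ Z^2
Ȟ^2: (1−0)−1=0 ⇒ 0


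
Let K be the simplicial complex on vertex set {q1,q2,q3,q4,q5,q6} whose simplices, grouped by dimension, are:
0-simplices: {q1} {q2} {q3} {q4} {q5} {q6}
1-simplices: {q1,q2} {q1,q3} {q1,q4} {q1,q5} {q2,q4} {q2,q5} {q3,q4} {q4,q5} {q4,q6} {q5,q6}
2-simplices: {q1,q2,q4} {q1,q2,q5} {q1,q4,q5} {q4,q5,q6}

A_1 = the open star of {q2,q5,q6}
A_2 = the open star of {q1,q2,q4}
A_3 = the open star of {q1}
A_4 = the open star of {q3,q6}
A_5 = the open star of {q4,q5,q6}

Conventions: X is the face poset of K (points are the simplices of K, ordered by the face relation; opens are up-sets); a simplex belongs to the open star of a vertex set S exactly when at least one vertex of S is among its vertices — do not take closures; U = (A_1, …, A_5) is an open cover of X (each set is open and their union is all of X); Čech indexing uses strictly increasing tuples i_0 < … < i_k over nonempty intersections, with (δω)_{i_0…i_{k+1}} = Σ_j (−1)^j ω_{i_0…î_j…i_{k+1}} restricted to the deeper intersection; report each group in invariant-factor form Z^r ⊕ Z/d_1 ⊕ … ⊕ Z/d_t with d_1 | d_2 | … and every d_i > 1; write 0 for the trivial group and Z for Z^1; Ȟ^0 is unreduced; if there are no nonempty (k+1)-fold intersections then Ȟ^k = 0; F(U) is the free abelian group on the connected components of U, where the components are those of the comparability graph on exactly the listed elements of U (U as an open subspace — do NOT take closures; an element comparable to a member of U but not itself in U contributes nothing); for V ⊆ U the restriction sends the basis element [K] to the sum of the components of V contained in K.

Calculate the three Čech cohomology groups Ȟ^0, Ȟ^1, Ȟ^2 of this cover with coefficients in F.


Ȟ^0 = Z, Ȟ^1 = Z, Ȟ^2 = 0

nerve of the cover:
  A1={{q2},{q5},{q6},{q1,q2},{q1,q5},{q2,q4},{q2,q5},{q4,q5},{q4,q6},{q5,q6},{q1,q2,q4},{q1,q2,q5},{q1,q4,q5},{q4,q5,q6}} A2={{q1},{q2},{q4},{q1,q2},{q1,q3},{q1,q4},{q1,q5},{q2,q4},{q2,q5},{q3,q4},{q4,q5},{q4,q6},{q1,q2,q4},{q1,q2,q5},{q1,q4,q5},{q4,q5,q6}} A3={{q1},{q1,q2},{q1,q3},{q1,q4},{q1,q5},{q1,q2,q4},{q1,q2,q5},{q1,q4,q5}} A4={{q3},{q6},{q1,q3},{q3,q4},{q4,q6},{q5,q6},{q4,q5,q6}} A5={{q4},{q5},{q6},{q1,q4},{q1,q5},{q2,q4},{q2,q5},{q3,q4},{q4,q5},{q4,q6},{q5,q6},{q1,q2,q4},{q1,q2,q5},{q1,q4,q5},{q4,q5,q6}}
  A12={{q2},{q1,q2},{q1,q5},{q2,q4},{q2,q5},{q4,q5},{q4,q6},{q1,q2,q4},{q1,q2,q5},{q1,q4,q5},{q4,q5,q6}} A13={{q1,q2},{q1,q5},{q1,q2,q4},{q1,q2,q5},{q1,q4,q5}} A14={{q6},{q4,q6},{q5,q6},{q4,q5,q6}} A15={{q5},{q6},{q1,q5},{q2,q4},{q2,q5},{q4,q5},{q4,q6},{q5,q6},{q1,q2,q4},{q1,q2,q5},{q1,q4,q5},{q4,q5,q6}} A23={{q1},{q1,q2},{q1,q3},{q1,q4},{q1,q5},{q1,q2,q4},{q1,q2,q5},{q1,q4,q5}} A24={{q1,q3},{q3,q4},{q4,q6},{q4,q5,q6}} A25={{q4},{q1,q4},{q1,q5},{q2,q4},{q2,q5},{q3,q4},{q4,q5},{q4,q6},{q1,q2,q4},{q1,q2,q5},{q1,q4,q5},{q4,q5,q6}} A34={{q1,q3}} A35={{q1,q4},{q1,q5},{q1,q2,q4},{q1,q2,q5},{q1,q4,q5}} A45={{q6},{q3,q4},{q4,q6},{q5,q6},{q4,q5,q6}}
  A123={{q1,q2},{q1,q5},{q1,q2,q4},{q1,q2,q5},{q1,q4,q5}} A124={{q4,q6},{q4,q5,q6}} A125={{q1,q5},{q2,q4},{q2,q5},{q4,q5},{q4,q6},{q1,q2,q4},{q1,q2,q5},{q1,q4,q5},{q4,q5,q6}} A135={{q1,q5},{q1,q2,q4},{q1,q2,q5},{q1,q4,q5}} A145={{q6},{q4,q6},{q5,q6},{q4,q5,q6}} A234={{q1,q3}} A235={{q1,q4},{q1,q5},{q1,q2,q4},{q1,q2,q5},{q1,q4,q5}} A245={{q3,q4},{q4,q6},{q4,q5,q6}}
  A1235={{q1,q5},{q1,q2,q4},{q1,q2,q5},{q1,q4,q5}} A1245={{q4,q6},{q4,q5,q6}}
components per intersection:
  A1: {{q2},{q5},{q6},{q1,q2},{q1,q5},{q2,q4},{q2,q5},{q4,q5},{q4,q6},{q5,q6},{q1,q2,q4},{q1,q2,q5},{q1,q4,q5},{q4,q5,q6}}
  A2: {{q1},{q2},{q4},{q1,q2},{q1,q3},{q1,q4},{q1,q5},{q2,q4},{q2,q5},{q3,q4},{q4,q5},{q4,q6},{q1,q2,q4},{q1,q2,q5},{q1,q4,q5},{q4,q5,q6}}
  A3: {{q1},{q1,q2},{q1,q3},{q1,q4},{q1,q5},{q1,q2,q4},{q1,q2,q5},{q1,q4,q5}}
  A4: {{q3},{q1,q3},{q3,q4}} {{q6},{q4,q6},{q5,q6},{q4,q5,q6}}
  A5: {{q4},{q5},{q6},{q1,q4},{q1,q5},{q2,q4},{q2,q5},{q3,q4},{q4,q5},{q4,q6},{q5,q6},{q1,q2,q4},{q1,q2,q5},{q1,q4,q5},{q4,q5,q6}}
  A12: {{q2},{q1,q2},{q1,q5},{q2,q4},{q2,q5},{q4,q5},{q4,q6},{q1,q2,q4},{q1,q2,q5},{q1,q4,q5},{q4,q5,q6}}
  A13: {{q1,q2},{q1,q5},{q1,q2,q4},{q1,q2,q5},{q1,q4,q5}}
  A14: {{q6},{q4,q6},{q5,q6},{q4,q5,q6}}
  A15: {{q5},{q6},{q1,q5},{q2,q5},{q4,q5},{q4,q6},{q5,q6},{q1,q2,q5},{q1,q4,q5},{q4,q5,q6}} {{q2,q4},{q1,q2,q4}}
  A23: {{q1},{q1,q2},{q1,q3},{q1,q4},{q1,q5},{q1,q2,q4},{q1,q2,q5},{q1,q4,q5}}
  A24: {{q1,q3}} {{q3,q4}} {{q4,q6},{q4,q5,q6}}
  A25: {{q4},{q1,q4},{q1,q5},{q2,q4},{q2,q5},{q3,q4},{q4,q5},{q4,q6},{q1,q2,q4},{q1,q2,q5},{q1,q4,q5},{q4,q5,q6}}
  A34: {{q1,q3}}
  A35: {{q1,q4},{q1,q5},{q1,q2,q4},{q1,q2,q5},{q1,q4,q5}}
  A45: {{q6},{q4,q6},{q5,q6},{q4,q5,q6}} {{q3,q4}}
  A123: {{q1,q2},{q1,q5},{q1,q2,q4},{q1,q2,q5},{q1,q4,q5}}
  A124: {{q4,q6},{q4,q5,q6}}
  A125: {{q1,q5},{q2,q5},{q4,q5},{q4,q6},{q1,q2,q5},{q1,q4,q5},{q4,q5,q6}} {{q2,q4},{q1,q2,q4}}
  A135: {{q1,q5},{q1,q2,q5},{q1,q4,q5}} {{q1,q2,q4}}
  A145: {{q6},{q4,q6},{q5,q6},{q4,q5,q6}}
  A234: {{q1,q3}}
  A235: {{q1,q4},{q1,q5},{q1,q2,q4},{q1,q2,q5},{q1,q4,q5}}
  A245: {{q3,q4}} {{q4,q6},{q4,q5,q6}}
  A1235: {{q1,q5},{q1,q2,q5},{q1,q4,q5}} {{q1,q2,q4}}
  A1245: {{q4,q6},{q4,q5,q6}}
C dims 6,14,11,3; δ0: rk 5, SNF 1^5; δ1: rk 8, SNF 1^8; δ2: rk 3, SNF 1^3
Ȟ^0 = (6 − 5) − 0 = 1, so Ȟ^0 ≅ Z
Ȟ^1 = (14 − 8) − 5 = 1, so Ȟ^1 ≅ Z
Ȟ^2 = (11 − 3) − 8 = 0, so Ȟ^2 ≅ 0


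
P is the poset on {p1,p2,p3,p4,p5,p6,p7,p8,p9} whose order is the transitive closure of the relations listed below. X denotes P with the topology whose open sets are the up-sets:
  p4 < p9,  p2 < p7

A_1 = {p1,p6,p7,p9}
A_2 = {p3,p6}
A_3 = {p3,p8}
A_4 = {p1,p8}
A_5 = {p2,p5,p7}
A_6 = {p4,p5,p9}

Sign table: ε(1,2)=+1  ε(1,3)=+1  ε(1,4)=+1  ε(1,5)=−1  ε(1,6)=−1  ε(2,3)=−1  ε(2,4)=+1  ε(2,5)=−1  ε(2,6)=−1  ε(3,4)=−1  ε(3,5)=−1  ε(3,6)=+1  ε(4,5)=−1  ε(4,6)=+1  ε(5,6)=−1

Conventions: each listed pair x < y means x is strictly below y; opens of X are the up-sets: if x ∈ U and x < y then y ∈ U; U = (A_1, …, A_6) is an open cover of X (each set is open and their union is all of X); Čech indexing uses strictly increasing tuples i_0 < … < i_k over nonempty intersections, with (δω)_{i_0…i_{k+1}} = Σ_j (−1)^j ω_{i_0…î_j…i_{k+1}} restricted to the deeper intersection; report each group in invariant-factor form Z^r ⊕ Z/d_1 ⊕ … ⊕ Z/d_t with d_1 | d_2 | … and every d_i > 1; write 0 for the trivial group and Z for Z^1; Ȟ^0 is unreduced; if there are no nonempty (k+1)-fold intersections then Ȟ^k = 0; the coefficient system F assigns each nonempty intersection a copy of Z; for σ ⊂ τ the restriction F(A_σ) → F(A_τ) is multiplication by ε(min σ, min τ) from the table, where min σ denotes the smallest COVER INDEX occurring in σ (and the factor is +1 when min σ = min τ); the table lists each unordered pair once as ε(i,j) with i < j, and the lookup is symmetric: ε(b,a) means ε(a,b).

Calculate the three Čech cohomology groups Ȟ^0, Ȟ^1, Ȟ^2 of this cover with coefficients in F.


Ȟ^0(U;F) ≅ 0,  Ȟ^1(U;F) ≅ Z ⊕ Z/2,  Ȟ^2(U;F) ≅ 0

intersection data:
  A12={p6} A14={p1} A15={p7} A16={p9} A23={p3} A34={p8} A56={p5}
C dims 6,7; δ0: rk 6, SNF 1^5·2
Ȟ^0 = (6 − 6) − 0 = 0, so Ȟ^0 ≅ 0
Ȟ^1 = (7 − 0) − 6 = 1 plus torsion [2], so Ȟ^1 ≅ Z ⊕ Z/2
Ȟ^2 = (0 − 0) − 0 = 0, so Ȟ^2 ≅ 0


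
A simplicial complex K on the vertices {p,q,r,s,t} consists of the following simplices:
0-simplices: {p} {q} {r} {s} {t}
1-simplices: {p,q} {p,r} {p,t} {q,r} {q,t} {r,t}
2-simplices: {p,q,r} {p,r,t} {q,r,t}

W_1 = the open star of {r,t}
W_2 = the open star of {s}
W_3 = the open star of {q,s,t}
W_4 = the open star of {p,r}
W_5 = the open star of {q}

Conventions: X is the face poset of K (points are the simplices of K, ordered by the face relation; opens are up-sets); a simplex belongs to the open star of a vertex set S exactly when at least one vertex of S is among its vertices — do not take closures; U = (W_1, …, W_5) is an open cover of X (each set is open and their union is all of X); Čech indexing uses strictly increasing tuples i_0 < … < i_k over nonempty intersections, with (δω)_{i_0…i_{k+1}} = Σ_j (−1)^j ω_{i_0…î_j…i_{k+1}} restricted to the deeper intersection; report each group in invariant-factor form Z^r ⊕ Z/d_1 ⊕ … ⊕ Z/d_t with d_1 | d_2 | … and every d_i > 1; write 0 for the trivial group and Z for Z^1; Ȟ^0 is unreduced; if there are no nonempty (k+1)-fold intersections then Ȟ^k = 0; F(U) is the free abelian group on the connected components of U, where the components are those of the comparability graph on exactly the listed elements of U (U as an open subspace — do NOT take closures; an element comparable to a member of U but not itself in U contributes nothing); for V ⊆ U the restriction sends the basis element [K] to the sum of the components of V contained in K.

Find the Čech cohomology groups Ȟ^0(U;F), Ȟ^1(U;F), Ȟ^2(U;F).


Ȟ^0 = Z^2; Ȟ^1 = 0; Ȟ^2 = 0

cover nerve:
  W1={{r},{t},{p,r},{p,t},{q,r},{q,t},{r,t},{p,q,r},{p,r,t},{q,r,t}} W2={{s}} W3={{q},{s},{t},{p,q},{p,t},{q,r},{q,t},{r,t},{p,q,r},{p,r,t},{q,r,t}} W4={{p},{r},{p,q},{p,r},{p,t},{q,r},{r,t},{p,q,r},{p,r,t},{q,r,t}} W5={{q},{p,q},{q,r},{q,t},{p,q,r},{q,r,t}}
  W13={{t},{p,t},{q,r},{q,t},{r,t},{p,q,r},{p,r,t},{q,r,t}} W14={{r},{p,r},{p,t},{q,r},{r,t},{p,q,r},{p,r,t},{q,r,t}} W15={{q,r},{q,t},{p,q,r},{q,r,t}} W23={{s}} W34={{p,q},{p,t},{q,r},{r,t},{p,q,r},{p,r,t},{q,r,t}} W35={{q},{p,q},{q,r},{q,t},{p,q,r},{q,r,t}} W45={{p,q},{q,r},{p,q,r},{q,r,t}}
  W134={{p,t},{q,r},{r,t},{p,q,r},{p,r,t},{q,r,t}} W135={{q,r},{q,t},{p,q,r},{q,r,t}} W145={{q,r},{p,q,r},{q,r,t}} W345={{p,q},{q,r},{p,q,r},{q,r,t}}
  W1345={{q,r},{p,q,r},{q,r,t}}
components per intersection:
  W1: {{r},{t},{p,r},{p,t},{q,r},{q,t},{r,t},{p,q,r},{p,r,t},{q,r,t}}
  W2: {{s}}
  W3: {{q},{t},{p,q},{p,t},{q,r},{q,t},{r,t},{p,q,r},{p,r,t},{q,r,t}} {{s}}
  W4: {{p},{r},{p,q},{p,r},{p,t},{q,r},{r,t},{p,q,r},{p,r,t},{q,r,t}}
  W5: {{q},{p,q},{q,r},{q,t},{p,q,r},{q,r,t}}
  W13: {{t},{p,t},{q,r},{q,t},{r,t},{p,q,r},{p,r,t},{q,r,t}}
  W14: {{r},{p,r},{p,t},{q,r},{r,t},{p,q,r},{p,r,t},{q,r,t}}
  W15: {{q,r},{q,t},{p,q,r},{q,r,t}}
  W23: {{s}}
  W34: {{p,q},{p,t},{q,r},{r,t},{p,q,r},{p,r,t},{q,r,t}}
  W35: {{q},{p,q},{q,r},{q,t},{p,q,r},{q,r,t}}
  W45: {{p,q},{q,r},{p,q,r},{q,r,t}}
  W134: {{p,t},{q,r},{r,t},{p,q,r},{p,r,t},{q,r,t}}
  W135: {{q,r},{q,t},{p,q,r},{q,r,t}}
  W145: {{q,r},{p,q,r},{q,r,t}}
  W345: {{p,q},{q,r},{p,q,r},{q,r,t}}
  W1345: {{q,r},{p,q,r},{q,r,t}}
C dims 6,7,4,1; δ0: rk 4, SNF 1^4; δ1: rk 3, SNF 1^3; δ2: rk 1, SNF 1^1
Ȟ^0: (6−4)−0=2 ⇒ Z^2
Ȟ^1: (7−3)−4=0 ⇒ 0
Ȟ^2: (4−1)−3=0 ⇒ 0
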